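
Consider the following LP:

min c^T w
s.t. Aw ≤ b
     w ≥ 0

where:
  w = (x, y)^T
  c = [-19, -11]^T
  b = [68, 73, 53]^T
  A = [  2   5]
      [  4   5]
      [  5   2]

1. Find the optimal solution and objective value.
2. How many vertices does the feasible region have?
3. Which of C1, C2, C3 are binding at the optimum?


1. x = 7, y = 9, z = -232
2. 5
3. C2, C3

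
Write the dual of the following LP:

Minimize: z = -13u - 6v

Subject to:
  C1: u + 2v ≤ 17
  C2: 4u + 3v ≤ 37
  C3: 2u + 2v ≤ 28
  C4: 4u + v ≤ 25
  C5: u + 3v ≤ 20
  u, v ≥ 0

Primal min cᵀx s.t. Ax ≤ b, x ≥ 0  →  Dual max −bᵀy s.t. Aᵀy ≥ −c, y ≥ 0.

Maximize: z = -17y1 - 37y2 - 28y3 - 25y4 - 20y5

Subject to:
  y1 + 4y2 + 2y3 + 4y4 + y5 ≥ 13
  2y1 + 3y2 + 2y3 + y4 + 3y5 ≥ 6
  y1, y2, y3, y4, y5 ≥ 0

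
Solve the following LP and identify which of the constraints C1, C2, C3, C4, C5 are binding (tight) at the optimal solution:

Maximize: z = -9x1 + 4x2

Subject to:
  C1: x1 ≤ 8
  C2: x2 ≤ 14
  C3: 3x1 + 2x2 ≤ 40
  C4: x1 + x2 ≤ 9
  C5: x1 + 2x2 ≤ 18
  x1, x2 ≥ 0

At x1 = 0, x2 = 9, compute slack b - a·x for each constraint:
  C1: 8 − 0 = 8  (slack)
  C2: 14 − 9 = 5  (slack)
  C3: 40 − 18 = 22  (slack)
  C4: 9 − 9 = 0  (binding)
  C5: 18 − 18 = 0  (binding)

Optimal: x1 = 0, x2 = 9
Binding: C4, C5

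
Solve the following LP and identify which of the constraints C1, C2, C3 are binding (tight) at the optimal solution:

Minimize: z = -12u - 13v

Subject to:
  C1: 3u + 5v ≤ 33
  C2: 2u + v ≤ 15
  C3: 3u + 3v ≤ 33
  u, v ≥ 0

At u = 6, v = 3, compute slack b - a·x for each constraint:
  C1: 33 − 33 = 0  (binding)
  C2: 15 − 15 = 0  (binding)
  C3: 33 − 27 = 6  (slack)

Optimal: u = 6, v = 3
Binding: C1, C2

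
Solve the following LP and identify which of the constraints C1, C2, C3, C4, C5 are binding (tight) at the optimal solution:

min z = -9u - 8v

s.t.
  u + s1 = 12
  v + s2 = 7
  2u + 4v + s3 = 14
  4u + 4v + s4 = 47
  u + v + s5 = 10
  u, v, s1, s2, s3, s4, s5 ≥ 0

At u = 7, v = 0, compute slack b - a·x for each constraint:
  C1: 12 − 7 = 5  (slack)
  C2: 7 − 0 = 7  (slack)
  C3: 14 − 14 = 0  (binding)
  C4: 47 − 28 = 19  (slack)
  C5: 10 − 7 = 3  (slack)

Optimal: u = 7, v = 0
Binding: C3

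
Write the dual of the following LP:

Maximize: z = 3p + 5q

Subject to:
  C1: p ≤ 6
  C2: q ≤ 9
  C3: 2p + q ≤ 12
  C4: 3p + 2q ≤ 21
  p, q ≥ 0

Primal max cᵀx s.t. Ax ≤ b, x ≥ 0  →  Dual min bᵀy s.t. Aᵀy ≥ c, y ≥ 0.

Minimize: z = 6y1 + 9y2 + 12y3 + 21y4

Subject to:
  y1 + 2y3 + 3y4 ≥ 3
  y2 + y3 + 2y4 ≥ 5
  y1, y2, y3, y4 ≥ 0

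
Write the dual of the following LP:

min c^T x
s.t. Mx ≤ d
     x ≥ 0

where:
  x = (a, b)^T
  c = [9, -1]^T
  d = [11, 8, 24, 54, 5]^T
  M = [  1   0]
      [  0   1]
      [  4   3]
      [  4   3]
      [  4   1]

Primal min cᵀx s.t. Ax ≤ b, x ≥ 0  →  Dual max −bᵀy s.t. Aᵀy ≥ −c, y ≥ 0.

Maximize: z = -11y1 - 8y2 - 24y3 - 54y4 - 5y5

Subject to:
  y1 + 4y3 + 4y4 + 4y5 ≥ -9
  y2 + 3y3 + 3y4 + y5 ≥ 1
  y1, y2, y3, y4, y5 ≥ 0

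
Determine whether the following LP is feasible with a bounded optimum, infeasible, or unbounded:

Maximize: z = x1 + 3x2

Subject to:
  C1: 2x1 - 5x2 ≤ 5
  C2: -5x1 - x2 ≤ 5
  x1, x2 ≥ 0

Unbounded (objective can increase without bound)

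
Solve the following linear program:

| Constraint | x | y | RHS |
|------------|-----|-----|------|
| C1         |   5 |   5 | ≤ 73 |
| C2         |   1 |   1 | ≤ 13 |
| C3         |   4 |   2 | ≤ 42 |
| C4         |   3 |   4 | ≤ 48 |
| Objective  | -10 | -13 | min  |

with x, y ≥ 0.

Evaluate the objective at each vertex of the feasible region:
  z(0, 0) = 0
  z(10.5, 0) = -105
  z(8, 5) = -145
  z(4, 9) = -157  ←
  z(0, 12) = -156
The minimum is at x = 4, y = 9.

x = 4, y = 9, z = -157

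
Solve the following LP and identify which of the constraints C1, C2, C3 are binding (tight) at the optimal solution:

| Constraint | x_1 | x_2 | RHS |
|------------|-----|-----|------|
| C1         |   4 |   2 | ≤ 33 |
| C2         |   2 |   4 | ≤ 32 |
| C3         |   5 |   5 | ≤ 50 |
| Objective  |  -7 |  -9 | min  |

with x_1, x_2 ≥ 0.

At x_1 = 4, x_2 = 6, compute slack b - a·x for each constraint:
  C1: 33 − 28 = 5  (slack)
  C2: 32 − 32 = 0  (binding)
  C3: 50 − 50 = 0  (binding)

Optimal: x_1 = 4, x_2 = 6
Binding: C2, C3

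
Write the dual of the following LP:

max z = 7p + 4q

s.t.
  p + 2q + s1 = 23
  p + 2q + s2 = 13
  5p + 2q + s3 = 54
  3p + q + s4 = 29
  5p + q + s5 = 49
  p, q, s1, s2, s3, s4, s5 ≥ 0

Primal max cᵀx s.t. Ax ≤ b, x ≥ 0  →  Dual min bᵀy s.t. Aᵀy ≥ c, y ≥ 0.

Minimize: z = 23y1 + 13y2 + 54y3 + 29y4 + 49y5

Subject to:
  y1 + y2 + 5y3 + 3y4 + 5y5 ≥ 7
  2y1 + 2y2 + 2y3 + y4 + y5 ≥ 4
  y1, y2, y3, y4, y5 ≥ 0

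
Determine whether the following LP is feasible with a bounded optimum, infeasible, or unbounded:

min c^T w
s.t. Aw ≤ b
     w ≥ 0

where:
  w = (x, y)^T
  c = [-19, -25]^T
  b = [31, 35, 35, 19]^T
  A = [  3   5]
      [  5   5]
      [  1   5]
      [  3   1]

Feasible with a bounded optimal solution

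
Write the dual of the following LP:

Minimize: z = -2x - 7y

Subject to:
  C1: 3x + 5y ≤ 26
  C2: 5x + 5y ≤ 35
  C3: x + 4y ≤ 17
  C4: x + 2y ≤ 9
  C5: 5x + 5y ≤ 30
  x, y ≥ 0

Primal min cᵀx s.t. Ax ≤ b, x ≥ 0  →  Dual max −bᵀy s.t. Aᵀy ≥ −c, y ≥ 0.

Maximize: z = -26y1 - 35y2 - 17y3 - 9y4 - 30y5

Subject to:
  3y1 + 5y2 + y3 + y4 + 5y5 ≥ 2
  5y1 + 5y2 + 4y3 + 2y4 + 5y5 ≥ 7
  y1, y2, y3, y4, y5 ≥ 0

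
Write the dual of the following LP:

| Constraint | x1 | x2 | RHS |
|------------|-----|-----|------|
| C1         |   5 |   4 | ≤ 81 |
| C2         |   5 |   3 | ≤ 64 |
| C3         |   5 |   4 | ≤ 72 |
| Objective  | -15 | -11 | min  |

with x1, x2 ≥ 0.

Primal min cᵀx s.t. Ax ≤ b, x ≥ 0  →  Dual max −bᵀy s.t. Aᵀy ≥ −c, y ≥ 0.

Maximize: z = -81y1 - 64y2 - 72y3

Subject to:
  5y1 + 5y2 + 5y3 ≥ 15
  4y1 + 3y2 + 4y3 ≥ 11
  y1, y2, y3 ≥ 0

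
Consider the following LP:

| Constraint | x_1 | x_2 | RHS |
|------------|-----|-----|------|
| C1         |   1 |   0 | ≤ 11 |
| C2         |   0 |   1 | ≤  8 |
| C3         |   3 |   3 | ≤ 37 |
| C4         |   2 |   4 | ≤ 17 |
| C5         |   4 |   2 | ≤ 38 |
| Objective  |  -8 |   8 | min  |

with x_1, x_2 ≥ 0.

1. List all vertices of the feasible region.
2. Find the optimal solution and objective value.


1. (0, 0), (8.5, 0), (0, 4.25)
2. x_1 = 8.5, x_2 = 0, z = -68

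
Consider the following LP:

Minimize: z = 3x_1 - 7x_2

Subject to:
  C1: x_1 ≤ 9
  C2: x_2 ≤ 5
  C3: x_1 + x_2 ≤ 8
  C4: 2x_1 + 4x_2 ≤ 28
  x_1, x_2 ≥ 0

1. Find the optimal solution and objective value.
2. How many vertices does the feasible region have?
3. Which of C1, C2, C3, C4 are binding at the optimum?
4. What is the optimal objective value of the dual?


1. x_1 = 0, x_2 = 5, z = -35
2. 4
3. C2
4. -35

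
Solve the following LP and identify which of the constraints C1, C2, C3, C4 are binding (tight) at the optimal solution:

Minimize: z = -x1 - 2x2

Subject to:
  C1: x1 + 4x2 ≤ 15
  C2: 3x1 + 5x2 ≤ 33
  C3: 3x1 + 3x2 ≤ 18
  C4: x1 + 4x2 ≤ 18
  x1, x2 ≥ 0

At x1 = 3, x2 = 3, compute slack b - a·x for each constraint:
  C1: 15 − 15 = 0  (binding)
  C2: 33 − 24 = 9  (slack)
  C3: 18 − 18 = 0  (binding)
  C4: 18 − 15 = 3  (slack)

Optimal: x1 = 3, x2 = 3
Binding: C1, C3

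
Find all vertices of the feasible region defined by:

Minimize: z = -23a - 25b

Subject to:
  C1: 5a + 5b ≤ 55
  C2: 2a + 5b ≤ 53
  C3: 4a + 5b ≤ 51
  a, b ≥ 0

(0, 0), (11, 0), (4, 7), (0, 10.2)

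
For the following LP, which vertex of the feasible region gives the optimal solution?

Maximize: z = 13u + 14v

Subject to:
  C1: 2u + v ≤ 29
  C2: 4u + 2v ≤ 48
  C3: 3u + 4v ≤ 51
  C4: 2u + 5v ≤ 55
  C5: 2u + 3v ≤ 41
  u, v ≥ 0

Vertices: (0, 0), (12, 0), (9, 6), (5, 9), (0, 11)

Evaluate the objective at each vertex of the feasible region:
  z(0, 0) = 0
  z(12, 0) = 156
  z(9, 6) = 201  ←
  z(5, 9) = 191
  z(0, 11) = 154
The maximum is at u = 9, v = 6.

(9, 6)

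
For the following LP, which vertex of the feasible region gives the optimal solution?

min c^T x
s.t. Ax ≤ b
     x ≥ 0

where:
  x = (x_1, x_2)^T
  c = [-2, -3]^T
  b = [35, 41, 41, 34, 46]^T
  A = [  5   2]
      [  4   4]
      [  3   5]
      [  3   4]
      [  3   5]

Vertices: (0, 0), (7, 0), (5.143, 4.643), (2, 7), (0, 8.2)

Evaluate the objective at each vertex of the feasible region:
  z(0, 0) = 0
  z(7, 0) = -14
  z(5.143, 4.643) = -24.21
  z(2, 7) = -25  ←
  z(0, 8.2) = -24.6
The minimum is at x_1 = 2, x_2 = 7.

(2, 7)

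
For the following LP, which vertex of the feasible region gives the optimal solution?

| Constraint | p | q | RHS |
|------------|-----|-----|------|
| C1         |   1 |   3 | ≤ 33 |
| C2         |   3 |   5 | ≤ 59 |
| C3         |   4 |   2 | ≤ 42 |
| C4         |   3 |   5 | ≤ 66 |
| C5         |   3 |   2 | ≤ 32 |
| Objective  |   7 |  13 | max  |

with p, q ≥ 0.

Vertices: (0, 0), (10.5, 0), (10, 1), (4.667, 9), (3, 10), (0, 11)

Evaluate the objective at each vertex of the feasible region:
  z(0, 0) = 0
  z(10.5, 0) = 73.5
  z(10, 1) = 83
  z(4.667, 9) = 149.7
  z(3, 10) = 151  ←
  z(0, 11) = 143
The maximum is at p = 3, q = 10.

(3, 10)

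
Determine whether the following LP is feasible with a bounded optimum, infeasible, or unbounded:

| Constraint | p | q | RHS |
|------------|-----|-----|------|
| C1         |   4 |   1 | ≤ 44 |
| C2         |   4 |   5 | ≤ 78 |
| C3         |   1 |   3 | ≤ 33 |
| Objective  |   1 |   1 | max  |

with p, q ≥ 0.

Feasible with a bounded optimal solution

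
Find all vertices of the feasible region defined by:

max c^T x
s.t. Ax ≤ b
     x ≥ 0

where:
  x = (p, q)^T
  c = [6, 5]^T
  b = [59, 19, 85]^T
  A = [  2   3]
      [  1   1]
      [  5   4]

(0, 0), (17, 0), (9, 10), (0, 19)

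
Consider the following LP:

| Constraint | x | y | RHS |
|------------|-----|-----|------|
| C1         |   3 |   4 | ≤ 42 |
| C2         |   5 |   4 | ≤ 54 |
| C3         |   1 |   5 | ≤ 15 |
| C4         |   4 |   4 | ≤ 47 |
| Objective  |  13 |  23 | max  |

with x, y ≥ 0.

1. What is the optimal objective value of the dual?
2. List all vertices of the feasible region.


1. 153
2. (0, 0), (10.8, 0), (10, 1), (0, 3)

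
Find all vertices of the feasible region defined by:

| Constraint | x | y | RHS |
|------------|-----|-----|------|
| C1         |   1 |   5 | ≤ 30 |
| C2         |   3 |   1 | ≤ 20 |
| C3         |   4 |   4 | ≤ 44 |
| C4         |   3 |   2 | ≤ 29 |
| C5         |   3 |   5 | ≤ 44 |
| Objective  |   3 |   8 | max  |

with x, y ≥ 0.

(0, 0), (6.667, 0), (5, 5), (0, 6)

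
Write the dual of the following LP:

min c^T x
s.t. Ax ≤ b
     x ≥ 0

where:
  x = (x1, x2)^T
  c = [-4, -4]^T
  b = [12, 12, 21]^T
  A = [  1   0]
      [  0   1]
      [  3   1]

Primal min cᵀx s.t. Ax ≤ b, x ≥ 0  →  Dual max −bᵀy s.t. Aᵀy ≥ −c, y ≥ 0.

Maximize: z = -12y1 - 12y2 - 21y3

Subject to:
  y1 + 3y3 ≥ 4
  y2 + y3 ≥ 4
  y1, y2, y3 ≥ 0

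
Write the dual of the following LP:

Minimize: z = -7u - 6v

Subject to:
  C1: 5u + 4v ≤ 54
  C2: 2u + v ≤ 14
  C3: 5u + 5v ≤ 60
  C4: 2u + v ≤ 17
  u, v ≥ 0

Primal min cᵀx s.t. Ax ≤ b, x ≥ 0  →  Dual max −bᵀy s.t. Aᵀy ≥ −c, y ≥ 0.

Maximize: z = -54y1 - 14y2 - 60y3 - 17y4

Subject to:
  5y1 + 2y2 + 5y3 + 2y4 ≥ 7
  4y1 + y2 + 5y3 + y4 ≥ 6
  y1, y2, y3, y4 ≥ 0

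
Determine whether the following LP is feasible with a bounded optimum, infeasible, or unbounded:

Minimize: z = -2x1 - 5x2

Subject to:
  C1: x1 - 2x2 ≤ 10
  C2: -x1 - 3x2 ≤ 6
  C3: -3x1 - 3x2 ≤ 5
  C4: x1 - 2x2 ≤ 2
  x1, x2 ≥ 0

Unbounded (objective can decrease without bound)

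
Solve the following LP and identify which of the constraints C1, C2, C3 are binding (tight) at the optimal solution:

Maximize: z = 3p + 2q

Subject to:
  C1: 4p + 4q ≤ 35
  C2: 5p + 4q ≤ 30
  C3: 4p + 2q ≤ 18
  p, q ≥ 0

At p = 2, q = 5, compute slack b - a·x for each constraint:
  C1: 35 − 28 = 7  (slack)
  C2: 30 − 30 = 0  (binding)
  C3: 18 − 18 = 0  (binding)

Optimal: p = 2, q = 5
Binding: C2, C3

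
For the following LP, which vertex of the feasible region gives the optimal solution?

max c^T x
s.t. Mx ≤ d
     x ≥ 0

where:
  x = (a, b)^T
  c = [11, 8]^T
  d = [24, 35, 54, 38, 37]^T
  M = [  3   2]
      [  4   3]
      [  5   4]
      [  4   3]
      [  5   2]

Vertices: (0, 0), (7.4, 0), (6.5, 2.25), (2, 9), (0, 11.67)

Evaluate the objective at each vertex of the feasible region:
  z(0, 0) = 0
  z(7.4, 0) = 81.4
  z(6.5, 2.25) = 89.5
  z(2, 9) = 94  ←
  z(0, 11.67) = 93.33
The maximum is at a = 2, b = 9.

(2, 9)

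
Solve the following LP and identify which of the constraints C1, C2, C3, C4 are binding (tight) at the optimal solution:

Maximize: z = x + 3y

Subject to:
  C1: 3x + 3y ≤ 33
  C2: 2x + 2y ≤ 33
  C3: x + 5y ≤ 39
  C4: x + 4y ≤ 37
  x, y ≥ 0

At x = 4, y = 7, compute slack b - a·x for each constraint:
  C1: 33 − 33 = 0  (binding)
  C2: 33 − 22 = 11  (slack)
  C3: 39 − 39 = 0  (binding)
  C4: 37 − 32 = 5  (slack)

Optimal: x = 4, y = 7
Binding: C1, C3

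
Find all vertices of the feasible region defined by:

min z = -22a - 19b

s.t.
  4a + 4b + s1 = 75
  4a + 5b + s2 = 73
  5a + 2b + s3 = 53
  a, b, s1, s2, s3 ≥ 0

(0, 0), (10.6, 0), (7, 9), (0, 14.6)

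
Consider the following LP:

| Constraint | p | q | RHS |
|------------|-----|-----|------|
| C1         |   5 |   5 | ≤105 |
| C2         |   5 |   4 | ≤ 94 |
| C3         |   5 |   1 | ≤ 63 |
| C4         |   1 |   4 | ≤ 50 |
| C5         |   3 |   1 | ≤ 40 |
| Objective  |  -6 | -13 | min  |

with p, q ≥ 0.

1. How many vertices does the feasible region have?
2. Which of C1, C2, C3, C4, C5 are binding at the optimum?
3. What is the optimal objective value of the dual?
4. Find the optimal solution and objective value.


1. 5
2. C4, C5
3. -190
4. p = 10, q = 10, z = -190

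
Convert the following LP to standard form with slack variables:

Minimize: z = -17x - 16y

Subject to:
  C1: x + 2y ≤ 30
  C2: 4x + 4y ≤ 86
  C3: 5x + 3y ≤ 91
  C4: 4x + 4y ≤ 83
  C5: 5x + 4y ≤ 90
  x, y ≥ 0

min z = -17x - 16y

s.t.
  x + 2y + s1 = 30
  4x + 4y + s2 = 86
  5x + 3y + s3 = 91
  4x + 4y + s4 = 83
  5x + 4y + s5 = 90
  x, y, s1, s2, s3, s4, s5 ≥ 0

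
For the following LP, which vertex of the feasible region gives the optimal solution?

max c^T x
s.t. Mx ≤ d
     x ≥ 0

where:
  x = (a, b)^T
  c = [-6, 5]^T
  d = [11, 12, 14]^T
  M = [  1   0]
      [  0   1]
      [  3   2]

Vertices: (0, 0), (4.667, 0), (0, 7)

Evaluate the objective at each vertex of the feasible region:
  z(0, 0) = 0
  z(4.667, 0) = -28
  z(0, 7) = 35  ←
The maximum is at a = 0, b = 7.

(0, 7)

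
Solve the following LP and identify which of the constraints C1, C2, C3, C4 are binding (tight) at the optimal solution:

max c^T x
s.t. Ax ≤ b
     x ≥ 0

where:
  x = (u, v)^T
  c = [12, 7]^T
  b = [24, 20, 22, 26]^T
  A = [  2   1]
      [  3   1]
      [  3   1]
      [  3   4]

At u = 6, v = 2, compute slack b - a·x for each constraint:
  C1: 24 − 14 = 10  (slack)
  C2: 20 − 20 = 0  (binding)
  C3: 22 − 20 = 2  (slack)
  C4: 26 − 26 = 0  (binding)

Optimal: u = 6, v = 2
Binding: C2, C4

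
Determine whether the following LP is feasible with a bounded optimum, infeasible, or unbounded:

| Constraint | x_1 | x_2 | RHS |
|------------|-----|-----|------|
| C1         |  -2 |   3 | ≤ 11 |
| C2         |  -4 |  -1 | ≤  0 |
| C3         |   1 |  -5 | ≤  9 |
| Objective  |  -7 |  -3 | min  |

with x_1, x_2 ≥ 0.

Unbounded (objective can decrease without bound)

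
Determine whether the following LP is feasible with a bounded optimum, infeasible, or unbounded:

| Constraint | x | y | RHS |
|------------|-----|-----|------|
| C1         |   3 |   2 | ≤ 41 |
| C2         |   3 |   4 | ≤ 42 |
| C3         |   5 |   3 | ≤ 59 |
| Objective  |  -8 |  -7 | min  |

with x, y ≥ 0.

Feasible with a bounded optimal solution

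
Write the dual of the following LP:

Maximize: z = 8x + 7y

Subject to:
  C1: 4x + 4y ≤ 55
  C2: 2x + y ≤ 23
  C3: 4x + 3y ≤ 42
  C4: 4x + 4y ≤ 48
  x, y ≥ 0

Primal max cᵀx s.t. Ax ≤ b, x ≥ 0  →  Dual min bᵀy s.t. Aᵀy ≥ c, y ≥ 0.

Minimize: z = 55y1 + 23y2 + 42y3 + 48y4

Subject to:
  4y1 + 2y2 + 4y3 + 4y4 ≥ 8
  4y1 + y2 + 3y3 + 4y4 ≥ 7
  y1, y2, y3, y4 ≥ 0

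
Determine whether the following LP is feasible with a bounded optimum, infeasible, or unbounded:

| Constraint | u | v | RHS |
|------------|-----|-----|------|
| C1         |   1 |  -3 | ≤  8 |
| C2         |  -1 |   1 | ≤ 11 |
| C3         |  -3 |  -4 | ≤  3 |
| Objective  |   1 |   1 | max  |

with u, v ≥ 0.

Unbounded (objective can increase without bound)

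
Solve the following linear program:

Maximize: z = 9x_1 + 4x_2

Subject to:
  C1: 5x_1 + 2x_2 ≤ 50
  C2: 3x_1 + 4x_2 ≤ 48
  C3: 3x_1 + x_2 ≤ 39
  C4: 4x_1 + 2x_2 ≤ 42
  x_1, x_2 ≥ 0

Evaluate the objective at each vertex of the feasible region:
  z(0, 0) = 0
  z(10, 0) = 90
  z(8, 5) = 92  ←
  z(7.2, 6.6) = 91.2
  z(0, 12) = 48
The maximum is at x_1 = 8, x_2 = 5.

x_1 = 8, x_2 = 5, z = 92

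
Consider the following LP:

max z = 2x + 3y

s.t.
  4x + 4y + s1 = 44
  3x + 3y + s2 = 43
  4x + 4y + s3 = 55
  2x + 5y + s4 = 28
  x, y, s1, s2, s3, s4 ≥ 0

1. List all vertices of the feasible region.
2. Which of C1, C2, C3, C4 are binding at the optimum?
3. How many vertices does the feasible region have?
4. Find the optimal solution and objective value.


1. (0, 0), (11, 0), (9, 2), (0, 5.6)
2. C1, C4
3. 4
4. x = 9, y = 2, z = 24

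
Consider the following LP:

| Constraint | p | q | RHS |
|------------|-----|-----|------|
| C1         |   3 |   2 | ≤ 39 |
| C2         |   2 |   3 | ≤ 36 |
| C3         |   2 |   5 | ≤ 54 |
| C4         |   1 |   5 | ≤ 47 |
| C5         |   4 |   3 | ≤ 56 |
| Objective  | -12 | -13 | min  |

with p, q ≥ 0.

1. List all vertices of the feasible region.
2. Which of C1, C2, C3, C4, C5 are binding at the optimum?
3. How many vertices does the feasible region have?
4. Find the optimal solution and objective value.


1. (0, 0), (13, 0), (9, 6), (5.571, 8.286), (0, 9.4)
2. C1, C2
3. 5
4. p = 9, q = 6, z = -186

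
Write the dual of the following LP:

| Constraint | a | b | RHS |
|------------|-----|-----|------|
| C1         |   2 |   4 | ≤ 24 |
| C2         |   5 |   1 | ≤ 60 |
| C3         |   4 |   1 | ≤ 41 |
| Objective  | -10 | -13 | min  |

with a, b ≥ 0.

Primal min cᵀx s.t. Ax ≤ b, x ≥ 0  →  Dual max −bᵀy s.t. Aᵀy ≥ −c, y ≥ 0.

Maximize: z = -24y1 - 60y2 - 41y3

Subject to:
  2y1 + 5y2 + 4y3 ≥ 10
  4y1 + y2 + y3 ≥ 13
  y1, y2, y3 ≥ 0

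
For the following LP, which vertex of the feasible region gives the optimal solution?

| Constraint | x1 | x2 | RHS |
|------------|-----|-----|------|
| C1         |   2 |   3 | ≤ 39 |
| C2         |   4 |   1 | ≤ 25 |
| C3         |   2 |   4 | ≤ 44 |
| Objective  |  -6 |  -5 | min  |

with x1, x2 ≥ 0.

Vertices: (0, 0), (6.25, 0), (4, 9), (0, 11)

Evaluate the objective at each vertex of the feasible region:
  z(0, 0) = 0
  z(6.25, 0) = -37.5
  z(4, 9) = -69  ←
  z(0, 11) = -55
The minimum is at x1 = 4, x2 = 9.

(4, 9)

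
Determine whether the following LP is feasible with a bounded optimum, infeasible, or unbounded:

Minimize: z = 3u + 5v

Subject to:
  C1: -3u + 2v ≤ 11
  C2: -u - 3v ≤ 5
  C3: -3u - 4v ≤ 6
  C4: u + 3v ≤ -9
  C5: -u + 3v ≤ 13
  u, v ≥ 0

Infeasible (no feasible solution exists)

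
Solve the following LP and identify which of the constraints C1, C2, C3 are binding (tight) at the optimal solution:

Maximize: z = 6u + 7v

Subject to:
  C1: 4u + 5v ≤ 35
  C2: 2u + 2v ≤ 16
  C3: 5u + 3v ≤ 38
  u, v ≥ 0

At u = 5, v = 3, compute slack b - a·x for each constraint:
  C1: 35 − 35 = 0  (binding)
  C2: 16 − 16 = 0  (binding)
  C3: 38 − 34 = 4  (slack)

Optimal: u = 5, v = 3
Binding: C1, C2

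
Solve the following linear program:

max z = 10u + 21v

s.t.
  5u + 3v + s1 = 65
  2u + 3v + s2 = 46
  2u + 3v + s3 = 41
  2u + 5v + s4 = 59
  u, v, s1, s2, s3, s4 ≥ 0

Evaluate the objective at each vertex of the feasible region:
  z(0, 0) = 0
  z(13, 0) = 130
  z(8, 8.333) = 255
  z(7, 9) = 259  ←
  z(0, 11.8) = 247.8
The maximum is at u = 7, v = 9.

u = 7, v = 9, z = 259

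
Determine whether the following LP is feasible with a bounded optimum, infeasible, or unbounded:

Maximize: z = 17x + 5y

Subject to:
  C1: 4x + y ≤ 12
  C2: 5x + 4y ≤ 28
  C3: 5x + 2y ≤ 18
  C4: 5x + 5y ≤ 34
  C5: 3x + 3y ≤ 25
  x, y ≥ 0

Feasible with a bounded optimal solution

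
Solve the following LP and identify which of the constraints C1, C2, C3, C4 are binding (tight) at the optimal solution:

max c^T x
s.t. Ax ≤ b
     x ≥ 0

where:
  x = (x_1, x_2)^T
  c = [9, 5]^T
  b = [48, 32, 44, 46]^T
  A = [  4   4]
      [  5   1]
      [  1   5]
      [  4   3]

At x_1 = 5, x_2 = 7, compute slack b - a·x for each constraint:
  C1: 48 − 48 = 0  (binding)
  C2: 32 − 32 = 0  (binding)
  C3: 44 − 40 = 4  (slack)
  C4: 46 − 41 = 5  (slack)

Optimal: x_1 = 5, x_2 = 7
Binding: C1, C2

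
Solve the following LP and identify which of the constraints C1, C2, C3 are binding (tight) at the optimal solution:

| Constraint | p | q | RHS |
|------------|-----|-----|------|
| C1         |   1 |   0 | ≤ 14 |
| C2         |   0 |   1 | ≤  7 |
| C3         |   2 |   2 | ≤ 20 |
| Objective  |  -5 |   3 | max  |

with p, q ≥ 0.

At p = 0, q = 7, compute slack b - a·x for each constraint:
  C1: 14 − 0 = 14  (slack)
  C2: 7 − 7 = 0  (binding)
  C3: 20 − 14 = 6  (slack)

Optimal: p = 0, q = 7
Binding: C2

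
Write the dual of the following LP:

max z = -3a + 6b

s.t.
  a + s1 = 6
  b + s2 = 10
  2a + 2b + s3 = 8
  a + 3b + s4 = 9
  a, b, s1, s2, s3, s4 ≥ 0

Primal max cᵀx s.t. Ax ≤ b, x ≥ 0  →  Dual min bᵀy s.t. Aᵀy ≥ c, y ≥ 0.

Minimize: z = 6y1 + 10y2 + 8y3 + 9y4

Subject to:
  y1 + 2y3 + y4 ≥ -3
  y2 + 2y3 + 3y4 ≥ 6
  y1, y2, y3, y4 ≥ 0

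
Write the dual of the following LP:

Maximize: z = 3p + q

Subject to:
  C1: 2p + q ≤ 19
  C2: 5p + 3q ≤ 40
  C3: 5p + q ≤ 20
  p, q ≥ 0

Primal max cᵀx s.t. Ax ≤ b, x ≥ 0  →  Dual min bᵀy s.t. Aᵀy ≥ c, y ≥ 0.

Minimize: z = 19y1 + 40y2 + 20y3

Subject to:
  2y1 + 5y2 + 5y3 ≥ 3
  y1 + 3y2 + y3 ≥ 1
  y1, y2, y3 ≥ 0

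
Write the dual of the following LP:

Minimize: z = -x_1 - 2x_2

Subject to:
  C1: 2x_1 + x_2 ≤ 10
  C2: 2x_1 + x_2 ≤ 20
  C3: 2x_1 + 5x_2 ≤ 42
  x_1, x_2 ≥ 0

Primal min cᵀx s.t. Ax ≤ b, x ≥ 0  →  Dual max −bᵀy s.t. Aᵀy ≥ −c, y ≥ 0.

Maximize: z = -10y1 - 20y2 - 42y3

Subject to:
  2y1 + 2y2 + 2y3 ≥ 1
  y1 + y2 + 5y3 ≥ 2
  y1, y2, y3 ≥ 0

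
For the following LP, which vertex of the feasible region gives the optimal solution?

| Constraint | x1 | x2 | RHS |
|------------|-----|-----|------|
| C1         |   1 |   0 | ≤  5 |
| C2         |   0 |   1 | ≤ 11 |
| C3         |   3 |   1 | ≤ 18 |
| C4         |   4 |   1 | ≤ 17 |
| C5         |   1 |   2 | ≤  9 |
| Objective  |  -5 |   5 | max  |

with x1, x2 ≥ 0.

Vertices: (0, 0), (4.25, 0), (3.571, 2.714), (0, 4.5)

Evaluate the objective at each vertex of the feasible region:
  z(0, 0) = 0
  z(4.25, 0) = -21.25
  z(3.571, 2.714) = -4.286
  z(0, 4.5) = 22.5  ←
The maximum is at x1 = 0, x2 = 4.5.

(0, 4.5)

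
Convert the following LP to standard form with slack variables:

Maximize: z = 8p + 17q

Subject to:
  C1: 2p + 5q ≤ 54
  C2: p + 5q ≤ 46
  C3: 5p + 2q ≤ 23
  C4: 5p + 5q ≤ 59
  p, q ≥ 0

max z = 8p + 17q

s.t.
  2p + 5q + s1 = 54
  p + 5q + s2 = 46
  5p + 2q + s3 = 23
  5p + 5q + s4 = 59
  p, q, s1, s2, s3, s4 ≥ 0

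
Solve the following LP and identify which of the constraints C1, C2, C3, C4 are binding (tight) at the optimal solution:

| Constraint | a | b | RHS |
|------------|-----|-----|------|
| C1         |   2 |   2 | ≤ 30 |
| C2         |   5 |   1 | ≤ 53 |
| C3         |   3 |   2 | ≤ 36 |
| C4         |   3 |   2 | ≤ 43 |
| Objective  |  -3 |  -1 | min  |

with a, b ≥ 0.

At a = 10, b = 3, compute slack b - a·x for each constraint:
  C1: 30 − 26 = 4  (slack)
  C2: 53 − 53 = 0  (binding)
  C3: 36 − 36 = 0  (binding)
  C4: 43 − 36 = 7  (slack)

Optimal: a = 10, b = 3
Binding: C2, C3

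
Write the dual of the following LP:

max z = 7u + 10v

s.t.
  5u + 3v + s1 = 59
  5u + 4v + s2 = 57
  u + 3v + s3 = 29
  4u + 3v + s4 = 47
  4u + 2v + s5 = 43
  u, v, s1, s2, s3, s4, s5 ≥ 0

Primal max cᵀx s.t. Ax ≤ b, x ≥ 0  →  Dual min bᵀy s.t. Aᵀy ≥ c, y ≥ 0.

Minimize: z = 59y1 + 57y2 + 29y3 + 47y4 + 43y5

Subject to:
  5y1 + 5y2 + y3 + 4y4 + 4y5 ≥ 7
  3y1 + 4y2 + 3y3 + 3y4 + 2y5 ≥ 10
  y1, y2, y3, y4, y5 ≥ 0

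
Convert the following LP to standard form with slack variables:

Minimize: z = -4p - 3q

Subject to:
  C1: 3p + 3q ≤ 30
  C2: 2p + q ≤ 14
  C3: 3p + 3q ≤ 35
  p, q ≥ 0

min z = -4p - 3q

s.t.
  3p + 3q + s1 = 30
  2p + q + s2 = 14
  3p + 3q + s3 = 35
  p, q, s1, s2, s3 ≥ 0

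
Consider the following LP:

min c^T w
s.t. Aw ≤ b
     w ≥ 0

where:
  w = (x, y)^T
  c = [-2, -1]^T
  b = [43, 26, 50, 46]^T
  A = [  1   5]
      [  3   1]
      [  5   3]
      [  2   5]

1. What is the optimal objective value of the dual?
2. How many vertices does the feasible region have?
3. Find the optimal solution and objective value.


1. -19
2. 6
3. x = 7, y = 5, z = -19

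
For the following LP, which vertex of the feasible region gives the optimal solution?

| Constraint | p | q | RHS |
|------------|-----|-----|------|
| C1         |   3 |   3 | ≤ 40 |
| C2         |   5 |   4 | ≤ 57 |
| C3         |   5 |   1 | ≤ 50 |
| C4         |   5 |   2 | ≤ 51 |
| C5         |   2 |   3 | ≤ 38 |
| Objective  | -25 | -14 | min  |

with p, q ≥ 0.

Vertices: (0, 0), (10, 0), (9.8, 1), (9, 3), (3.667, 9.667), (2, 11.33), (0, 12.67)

Evaluate the objective at each vertex of the feasible region:
  z(0, 0) = 0
  z(10, 0) = -250
  z(9.8, 1) = -259
  z(9, 3) = -267  ←
  z(3.667, 9.667) = -227
  z(2, 11.33) = -208.7
  z(0, 12.67) = -177.3
The minimum is at p = 9, q = 3.

(9, 3)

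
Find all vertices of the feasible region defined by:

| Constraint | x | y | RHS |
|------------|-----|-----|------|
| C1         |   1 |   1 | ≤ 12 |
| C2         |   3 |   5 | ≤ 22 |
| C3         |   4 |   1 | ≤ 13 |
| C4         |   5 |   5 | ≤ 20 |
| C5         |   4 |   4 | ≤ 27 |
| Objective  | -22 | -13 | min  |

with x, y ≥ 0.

(0, 0), (3.25, 0), (3, 1), (0, 4)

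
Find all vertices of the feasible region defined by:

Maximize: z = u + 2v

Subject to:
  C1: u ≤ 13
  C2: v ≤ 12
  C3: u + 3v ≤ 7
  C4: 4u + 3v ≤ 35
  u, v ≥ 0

(0, 0), (7, 0), (0, 2.333)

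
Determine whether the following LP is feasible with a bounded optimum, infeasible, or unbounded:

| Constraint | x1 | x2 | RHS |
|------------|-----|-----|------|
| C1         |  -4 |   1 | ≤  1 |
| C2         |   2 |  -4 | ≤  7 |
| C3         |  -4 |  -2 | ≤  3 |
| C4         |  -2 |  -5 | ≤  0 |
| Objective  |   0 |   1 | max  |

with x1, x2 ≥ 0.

Unbounded (objective can increase without bound)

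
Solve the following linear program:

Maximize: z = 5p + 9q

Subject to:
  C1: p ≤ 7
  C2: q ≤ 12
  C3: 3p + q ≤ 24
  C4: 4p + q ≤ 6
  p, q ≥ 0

Evaluate the objective at each vertex of the feasible region:
  z(0, 0) = 0
  z(1.5, 0) = 7.5
  z(0, 6) = 54  ←
The maximum is at p = 0, q = 6.

p = 0, q = 6, z = 54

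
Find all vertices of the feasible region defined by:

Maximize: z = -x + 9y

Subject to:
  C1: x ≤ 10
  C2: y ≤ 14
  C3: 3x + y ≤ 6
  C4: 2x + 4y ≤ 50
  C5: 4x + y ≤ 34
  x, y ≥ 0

(0, 0), (2, 0), (0, 6)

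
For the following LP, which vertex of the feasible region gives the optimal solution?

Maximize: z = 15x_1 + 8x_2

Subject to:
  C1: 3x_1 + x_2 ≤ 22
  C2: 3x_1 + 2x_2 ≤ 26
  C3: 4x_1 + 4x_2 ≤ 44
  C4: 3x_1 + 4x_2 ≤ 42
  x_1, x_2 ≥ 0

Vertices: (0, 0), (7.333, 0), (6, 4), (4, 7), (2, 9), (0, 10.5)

Evaluate the objective at each vertex of the feasible region:
  z(0, 0) = 0
  z(7.333, 0) = 110
  z(6, 4) = 122  ←
  z(4, 7) = 116
  z(2, 9) = 102
  z(0, 10.5) = 84
The maximum is at x_1 = 6, x_2 = 4.

(6, 4)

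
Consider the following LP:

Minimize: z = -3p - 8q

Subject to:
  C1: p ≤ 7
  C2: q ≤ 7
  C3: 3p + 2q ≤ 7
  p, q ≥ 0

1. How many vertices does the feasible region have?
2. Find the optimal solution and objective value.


1. 3
2. p = 0, q = 3.5, z = -28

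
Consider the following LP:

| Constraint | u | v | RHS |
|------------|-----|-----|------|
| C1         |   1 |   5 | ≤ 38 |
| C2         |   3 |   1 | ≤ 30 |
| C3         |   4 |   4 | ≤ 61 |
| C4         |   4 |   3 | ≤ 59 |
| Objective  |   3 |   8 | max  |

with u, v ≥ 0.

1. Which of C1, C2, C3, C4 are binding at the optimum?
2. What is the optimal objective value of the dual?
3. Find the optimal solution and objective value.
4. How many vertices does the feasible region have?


1. C1, C2
2. 72
3. u = 8, v = 6, z = 72
4. 4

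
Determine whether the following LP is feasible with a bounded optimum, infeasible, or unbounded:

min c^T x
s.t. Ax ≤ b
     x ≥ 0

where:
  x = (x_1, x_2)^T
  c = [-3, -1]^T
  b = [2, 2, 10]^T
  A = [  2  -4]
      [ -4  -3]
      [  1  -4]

Unbounded (objective can decrease without bound)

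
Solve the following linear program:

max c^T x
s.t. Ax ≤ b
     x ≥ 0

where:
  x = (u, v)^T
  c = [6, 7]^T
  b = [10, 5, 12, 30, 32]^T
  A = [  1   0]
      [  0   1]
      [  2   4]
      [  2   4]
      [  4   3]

Evaluate the objective at each vertex of the feasible region:
  z(0, 0) = 0
  z(6, 0) = 36  ←
  z(0, 3) = 21
The maximum is at u = 6, v = 0.

u = 6, v = 0, z = 36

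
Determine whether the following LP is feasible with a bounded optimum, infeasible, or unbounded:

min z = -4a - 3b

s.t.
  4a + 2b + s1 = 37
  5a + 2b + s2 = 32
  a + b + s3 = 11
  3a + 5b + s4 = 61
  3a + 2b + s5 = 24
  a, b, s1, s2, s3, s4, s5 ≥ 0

Feasible with a bounded optimal solution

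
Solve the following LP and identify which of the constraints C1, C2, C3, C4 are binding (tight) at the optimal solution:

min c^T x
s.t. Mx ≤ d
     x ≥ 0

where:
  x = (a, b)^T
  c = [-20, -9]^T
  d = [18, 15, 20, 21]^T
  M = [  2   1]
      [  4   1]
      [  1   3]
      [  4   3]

At a = 3, b = 3, compute slack b - a·x for each constraint:
  C1: 18 − 9 = 9  (slack)
  C2: 15 − 15 = 0  (binding)
  C3: 20 − 12 = 8  (slack)
  C4: 21 − 21 = 0  (binding)

Optimal: a = 3, b = 3
Binding: C2, C4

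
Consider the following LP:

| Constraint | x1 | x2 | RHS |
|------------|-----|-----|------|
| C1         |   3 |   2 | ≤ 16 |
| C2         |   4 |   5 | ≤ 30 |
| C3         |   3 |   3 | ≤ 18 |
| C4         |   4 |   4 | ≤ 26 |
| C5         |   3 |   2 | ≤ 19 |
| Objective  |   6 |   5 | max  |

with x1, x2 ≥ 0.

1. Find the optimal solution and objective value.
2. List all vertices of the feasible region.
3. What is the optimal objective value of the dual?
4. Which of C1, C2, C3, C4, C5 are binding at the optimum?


1. x1 = 4, x2 = 2, z = 34
2. (0, 0), (5.333, 0), (4, 2), (0, 6)
3. 34
4. C1, C3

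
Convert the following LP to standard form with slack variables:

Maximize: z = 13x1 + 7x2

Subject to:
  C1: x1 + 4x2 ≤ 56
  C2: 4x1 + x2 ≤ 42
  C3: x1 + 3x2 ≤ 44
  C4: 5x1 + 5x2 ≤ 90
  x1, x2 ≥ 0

max z = 13x1 + 7x2

s.t.
  x1 + 4x2 + s1 = 56
  4x1 + x2 + s2 = 42
  x1 + 3x2 + s3 = 44
  5x1 + 5x2 + s4 = 90
  x1, x2, s1, s2, s3, s4 ≥ 0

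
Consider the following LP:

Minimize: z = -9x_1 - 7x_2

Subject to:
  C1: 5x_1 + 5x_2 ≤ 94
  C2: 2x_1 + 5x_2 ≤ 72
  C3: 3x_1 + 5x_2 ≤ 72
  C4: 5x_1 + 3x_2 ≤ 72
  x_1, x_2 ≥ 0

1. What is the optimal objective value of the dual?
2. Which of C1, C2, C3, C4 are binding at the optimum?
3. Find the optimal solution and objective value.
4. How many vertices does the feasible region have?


1. -144
2. C3, C4
3. x_1 = 9, x_2 = 9, z = -144
4. 4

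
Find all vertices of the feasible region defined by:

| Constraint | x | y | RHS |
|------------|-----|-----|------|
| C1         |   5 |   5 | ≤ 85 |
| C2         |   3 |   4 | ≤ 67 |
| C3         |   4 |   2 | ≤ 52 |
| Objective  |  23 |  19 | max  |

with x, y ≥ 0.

(0, 0), (13, 0), (9, 8), (1, 16), (0, 16.75)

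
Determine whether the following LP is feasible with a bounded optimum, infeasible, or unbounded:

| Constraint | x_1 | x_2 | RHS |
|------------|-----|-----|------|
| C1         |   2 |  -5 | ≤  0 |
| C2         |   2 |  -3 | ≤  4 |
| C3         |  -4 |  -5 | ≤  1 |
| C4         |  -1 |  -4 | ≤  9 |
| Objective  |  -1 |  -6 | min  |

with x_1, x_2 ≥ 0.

Unbounded (objective can decrease without bound)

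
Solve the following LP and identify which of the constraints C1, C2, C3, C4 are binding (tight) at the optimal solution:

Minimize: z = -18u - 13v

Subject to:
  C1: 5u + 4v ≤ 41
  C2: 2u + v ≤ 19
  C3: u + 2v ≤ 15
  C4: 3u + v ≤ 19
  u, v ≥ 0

At u = 5, v = 4, compute slack b - a·x for each constraint:
  C1: 41 − 41 = 0  (binding)
  C2: 19 − 14 = 5  (slack)
  C3: 15 − 13 = 2  (slack)
  C4: 19 − 19 = 0  (binding)

Optimal: u = 5, v = 4
Binding: C1, C4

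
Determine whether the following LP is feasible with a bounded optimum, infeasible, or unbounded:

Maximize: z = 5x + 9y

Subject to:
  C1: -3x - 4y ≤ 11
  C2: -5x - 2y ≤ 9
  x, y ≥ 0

Unbounded (objective can increase without bound)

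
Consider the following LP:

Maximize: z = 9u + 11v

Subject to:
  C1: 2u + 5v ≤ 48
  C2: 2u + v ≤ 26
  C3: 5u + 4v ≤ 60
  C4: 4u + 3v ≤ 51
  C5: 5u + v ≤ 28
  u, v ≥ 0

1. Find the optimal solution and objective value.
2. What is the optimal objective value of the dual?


1. u = 4, v = 8, z = 124
2. 124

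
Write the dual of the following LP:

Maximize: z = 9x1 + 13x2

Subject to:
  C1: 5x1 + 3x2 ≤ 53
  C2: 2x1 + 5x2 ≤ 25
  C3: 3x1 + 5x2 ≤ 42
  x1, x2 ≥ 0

Primal max cᵀx s.t. Ax ≤ b, x ≥ 0  →  Dual min bᵀy s.t. Aᵀy ≥ c, y ≥ 0.

Minimize: z = 53y1 + 25y2 + 42y3

Subject to:
  5y1 + 2y2 + 3y3 ≥ 9
  3y1 + 5y2 + 5y3 ≥ 13
  y1, y2, y3 ≥ 0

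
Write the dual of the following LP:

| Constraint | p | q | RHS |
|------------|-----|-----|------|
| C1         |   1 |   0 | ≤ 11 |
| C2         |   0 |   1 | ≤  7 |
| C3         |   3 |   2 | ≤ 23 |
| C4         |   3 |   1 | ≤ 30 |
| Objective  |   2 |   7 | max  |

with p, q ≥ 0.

Primal max cᵀx s.t. Ax ≤ b, x ≥ 0  →  Dual min bᵀy s.t. Aᵀy ≥ c, y ≥ 0.

Minimize: z = 11y1 + 7y2 + 23y3 + 30y4

Subject to:
  y1 + 3y3 + 3y4 ≥ 2
  y2 + 2y3 + y4 ≥ 7
  y1, y2, y3, y4 ≥ 0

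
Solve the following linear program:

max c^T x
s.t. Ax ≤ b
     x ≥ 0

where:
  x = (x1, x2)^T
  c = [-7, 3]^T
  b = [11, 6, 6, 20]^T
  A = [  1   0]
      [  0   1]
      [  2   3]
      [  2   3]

Evaluate the objective at each vertex of the feasible region:
  z(0, 0) = 0
  z(3, 0) = -21
  z(0, 2) = 6  ←
The maximum is at x1 = 0, x2 = 2.

x1 = 0, x2 = 2, z = 6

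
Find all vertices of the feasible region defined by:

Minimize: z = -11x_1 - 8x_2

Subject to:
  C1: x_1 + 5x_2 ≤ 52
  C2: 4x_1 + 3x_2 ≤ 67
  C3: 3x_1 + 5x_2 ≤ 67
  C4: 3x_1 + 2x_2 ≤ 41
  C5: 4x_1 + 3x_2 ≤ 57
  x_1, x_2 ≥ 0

(0, 0), (13.67, 0), (9, 7), (7.636, 8.818), (7.5, 8.9), (0, 10.4)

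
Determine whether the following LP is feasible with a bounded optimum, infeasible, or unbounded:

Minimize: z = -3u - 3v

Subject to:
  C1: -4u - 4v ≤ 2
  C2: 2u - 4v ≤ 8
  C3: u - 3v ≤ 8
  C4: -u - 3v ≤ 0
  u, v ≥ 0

Unbounded (objective can decrease without bound)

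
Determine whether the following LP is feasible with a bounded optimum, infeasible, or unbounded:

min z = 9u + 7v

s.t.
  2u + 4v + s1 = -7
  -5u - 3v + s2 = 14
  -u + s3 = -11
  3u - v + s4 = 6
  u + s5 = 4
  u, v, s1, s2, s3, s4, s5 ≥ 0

Infeasible (no feasible solution exists)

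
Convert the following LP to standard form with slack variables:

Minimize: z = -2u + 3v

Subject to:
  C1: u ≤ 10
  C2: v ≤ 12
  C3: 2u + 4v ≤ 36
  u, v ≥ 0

min z = -2u + 3v

s.t.
  u + s1 = 10
  v + s2 = 12
  2u + 4v + s3 = 36
  u, v, s1, s2, s3 ≥ 0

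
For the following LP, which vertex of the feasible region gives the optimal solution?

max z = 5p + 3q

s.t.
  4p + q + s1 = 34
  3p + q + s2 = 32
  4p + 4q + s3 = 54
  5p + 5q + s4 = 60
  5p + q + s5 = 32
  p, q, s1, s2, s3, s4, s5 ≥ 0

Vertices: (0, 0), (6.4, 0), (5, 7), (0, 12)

Evaluate the objective at each vertex of the feasible region:
  z(0, 0) = 0
  z(6.4, 0) = 32
  z(5, 7) = 46  ←
  z(0, 12) = 36
The maximum is at p = 5, q = 7.

(5, 7)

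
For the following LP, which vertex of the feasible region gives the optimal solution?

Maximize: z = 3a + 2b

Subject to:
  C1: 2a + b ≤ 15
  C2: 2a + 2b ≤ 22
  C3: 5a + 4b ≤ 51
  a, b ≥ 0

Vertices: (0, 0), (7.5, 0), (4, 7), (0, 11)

Evaluate the objective at each vertex of the feasible region:
  z(0, 0) = 0
  z(7.5, 0) = 22.5
  z(4, 7) = 26  ←
  z(0, 11) = 22
The maximum is at a = 4, b = 7.

(4, 7)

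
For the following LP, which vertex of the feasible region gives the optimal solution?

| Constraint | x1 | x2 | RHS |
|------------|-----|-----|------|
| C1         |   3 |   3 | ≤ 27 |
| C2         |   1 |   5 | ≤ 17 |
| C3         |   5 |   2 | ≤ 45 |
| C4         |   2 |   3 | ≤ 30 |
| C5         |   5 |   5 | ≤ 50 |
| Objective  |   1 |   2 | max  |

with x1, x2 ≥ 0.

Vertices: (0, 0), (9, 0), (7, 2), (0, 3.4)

Evaluate the objective at each vertex of the feasible region:
  z(0, 0) = 0
  z(9, 0) = 9
  z(7, 2) = 11  ←
  z(0, 3.4) = 6.8
The maximum is at x1 = 7, x2 = 2.

(7, 2)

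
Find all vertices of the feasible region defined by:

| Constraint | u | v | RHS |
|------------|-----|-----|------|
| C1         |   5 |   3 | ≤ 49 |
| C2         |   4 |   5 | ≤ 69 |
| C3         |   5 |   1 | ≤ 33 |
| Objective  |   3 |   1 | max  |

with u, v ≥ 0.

(0, 0), (6.6, 0), (5, 8), (2.923, 11.46), (0, 13.8)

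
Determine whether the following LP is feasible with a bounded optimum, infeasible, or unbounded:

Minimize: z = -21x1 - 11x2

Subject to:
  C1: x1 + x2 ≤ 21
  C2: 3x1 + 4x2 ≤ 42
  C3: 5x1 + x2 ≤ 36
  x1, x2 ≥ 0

Feasible with a bounded optimal solution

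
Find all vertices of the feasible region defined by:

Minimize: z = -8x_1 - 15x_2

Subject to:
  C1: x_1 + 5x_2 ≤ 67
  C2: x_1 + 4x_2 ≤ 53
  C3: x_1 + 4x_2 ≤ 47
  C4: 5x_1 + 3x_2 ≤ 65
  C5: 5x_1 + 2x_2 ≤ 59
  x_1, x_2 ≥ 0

(0, 0), (11.8, 0), (9.4, 6), (7, 10), (0, 11.75)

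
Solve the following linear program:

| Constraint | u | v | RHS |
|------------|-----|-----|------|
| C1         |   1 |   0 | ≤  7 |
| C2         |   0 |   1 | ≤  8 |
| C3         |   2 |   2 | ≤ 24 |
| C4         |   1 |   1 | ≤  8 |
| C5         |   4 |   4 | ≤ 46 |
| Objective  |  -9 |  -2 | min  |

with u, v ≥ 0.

Evaluate the objective at each vertex of the feasible region:
  z(0, 0) = 0
  z(7, 0) = -63
  z(7, 1) = -65  ←
  z(0, 8) = -16
The minimum is at u = 7, v = 1.

u = 7, v = 1, z = -65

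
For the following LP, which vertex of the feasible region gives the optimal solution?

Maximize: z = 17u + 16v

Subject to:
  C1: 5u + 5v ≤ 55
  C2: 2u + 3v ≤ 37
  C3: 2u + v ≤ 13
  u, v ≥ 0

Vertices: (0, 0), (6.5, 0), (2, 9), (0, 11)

Evaluate the objective at each vertex of the feasible region:
  z(0, 0) = 0
  z(6.5, 0) = 110.5
  z(2, 9) = 178  ←
  z(0, 11) = 176
The maximum is at u = 2, v = 9.

(2, 9)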